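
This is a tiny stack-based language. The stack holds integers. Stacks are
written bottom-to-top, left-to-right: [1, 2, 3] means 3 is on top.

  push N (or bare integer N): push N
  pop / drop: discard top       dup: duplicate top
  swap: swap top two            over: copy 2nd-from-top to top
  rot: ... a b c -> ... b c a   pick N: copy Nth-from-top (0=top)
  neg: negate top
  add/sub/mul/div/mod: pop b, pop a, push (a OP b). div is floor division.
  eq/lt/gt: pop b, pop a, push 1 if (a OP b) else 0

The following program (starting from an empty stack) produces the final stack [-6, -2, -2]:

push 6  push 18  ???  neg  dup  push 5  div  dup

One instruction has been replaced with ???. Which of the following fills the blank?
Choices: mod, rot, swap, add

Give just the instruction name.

Stack before ???: [6, 18]
Stack after ???:  [6]
Checking each choice:
  mod: MATCH
  rot: stack underflow (need 3, have 2)
  swap: produces [18, -6, -2, -2]
  add: produces [-24, -5, -5]


Answer: mod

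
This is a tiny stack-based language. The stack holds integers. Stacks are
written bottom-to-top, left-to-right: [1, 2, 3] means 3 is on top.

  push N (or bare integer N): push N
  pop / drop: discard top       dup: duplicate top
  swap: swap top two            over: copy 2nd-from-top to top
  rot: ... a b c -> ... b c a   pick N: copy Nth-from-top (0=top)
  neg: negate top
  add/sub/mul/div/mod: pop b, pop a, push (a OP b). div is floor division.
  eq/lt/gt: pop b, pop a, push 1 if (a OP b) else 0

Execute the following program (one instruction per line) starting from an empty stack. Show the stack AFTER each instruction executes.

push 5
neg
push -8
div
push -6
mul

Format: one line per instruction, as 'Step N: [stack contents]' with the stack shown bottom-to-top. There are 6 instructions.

Step 1: [5]
Step 2: [-5]
Step 3: [-5, -8]
Step 4: [0]
Step 5: [0, -6]
Step 6: [0]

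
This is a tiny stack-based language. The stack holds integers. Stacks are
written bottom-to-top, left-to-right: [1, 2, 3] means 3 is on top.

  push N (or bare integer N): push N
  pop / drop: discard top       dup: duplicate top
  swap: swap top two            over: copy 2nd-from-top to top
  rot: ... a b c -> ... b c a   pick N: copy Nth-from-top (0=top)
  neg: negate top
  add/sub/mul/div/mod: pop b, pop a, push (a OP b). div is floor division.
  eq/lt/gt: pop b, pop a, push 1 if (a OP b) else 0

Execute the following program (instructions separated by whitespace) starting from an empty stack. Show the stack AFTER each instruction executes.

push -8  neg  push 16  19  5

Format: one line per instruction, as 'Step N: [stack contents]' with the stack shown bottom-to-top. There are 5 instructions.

Step 1: [-8]
Step 2: [8]
Step 3: [8, 16]
Step 4: [8, 16, 19]
Step 5: [8, 16, 19, 5]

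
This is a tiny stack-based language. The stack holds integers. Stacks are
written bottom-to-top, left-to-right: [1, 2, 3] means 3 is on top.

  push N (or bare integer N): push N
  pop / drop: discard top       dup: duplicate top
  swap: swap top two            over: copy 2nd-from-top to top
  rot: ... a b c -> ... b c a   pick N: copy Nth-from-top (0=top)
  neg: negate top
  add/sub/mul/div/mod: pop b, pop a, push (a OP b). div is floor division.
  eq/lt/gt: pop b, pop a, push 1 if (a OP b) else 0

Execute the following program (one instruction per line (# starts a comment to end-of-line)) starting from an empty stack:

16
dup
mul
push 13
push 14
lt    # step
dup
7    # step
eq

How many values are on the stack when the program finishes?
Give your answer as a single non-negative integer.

Answer: 3

Derivation:
After 'push 16': stack = [16] (depth 1)
After 'dup': stack = [16, 16] (depth 2)
After 'mul': stack = [256] (depth 1)
After 'push 13': stack = [256, 13] (depth 2)
After 'push 14': stack = [256, 13, 14] (depth 3)
After 'lt': stack = [256, 1] (depth 2)
After 'dup': stack = [256, 1, 1] (depth 3)
After 'push 7': stack = [256, 1, 1, 7] (depth 4)
After 'eq': stack = [256, 1, 0] (depth 3)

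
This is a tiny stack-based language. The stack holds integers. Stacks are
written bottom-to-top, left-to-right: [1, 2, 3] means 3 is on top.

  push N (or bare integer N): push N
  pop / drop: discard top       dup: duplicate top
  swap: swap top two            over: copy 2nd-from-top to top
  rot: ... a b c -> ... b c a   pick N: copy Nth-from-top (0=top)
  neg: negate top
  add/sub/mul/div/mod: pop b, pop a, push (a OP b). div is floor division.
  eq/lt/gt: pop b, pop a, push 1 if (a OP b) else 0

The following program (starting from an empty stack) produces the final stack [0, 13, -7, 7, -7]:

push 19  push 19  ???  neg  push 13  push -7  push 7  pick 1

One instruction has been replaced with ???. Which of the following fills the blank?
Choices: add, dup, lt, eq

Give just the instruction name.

Stack before ???: [19, 19]
Stack after ???:  [0]
Checking each choice:
  add: produces [-38, 13, -7, 7, -7]
  dup: produces [19, 19, -19, 13, -7, 7, -7]
  lt: MATCH
  eq: produces [-1, 13, -7, 7, -7]


Answer: lt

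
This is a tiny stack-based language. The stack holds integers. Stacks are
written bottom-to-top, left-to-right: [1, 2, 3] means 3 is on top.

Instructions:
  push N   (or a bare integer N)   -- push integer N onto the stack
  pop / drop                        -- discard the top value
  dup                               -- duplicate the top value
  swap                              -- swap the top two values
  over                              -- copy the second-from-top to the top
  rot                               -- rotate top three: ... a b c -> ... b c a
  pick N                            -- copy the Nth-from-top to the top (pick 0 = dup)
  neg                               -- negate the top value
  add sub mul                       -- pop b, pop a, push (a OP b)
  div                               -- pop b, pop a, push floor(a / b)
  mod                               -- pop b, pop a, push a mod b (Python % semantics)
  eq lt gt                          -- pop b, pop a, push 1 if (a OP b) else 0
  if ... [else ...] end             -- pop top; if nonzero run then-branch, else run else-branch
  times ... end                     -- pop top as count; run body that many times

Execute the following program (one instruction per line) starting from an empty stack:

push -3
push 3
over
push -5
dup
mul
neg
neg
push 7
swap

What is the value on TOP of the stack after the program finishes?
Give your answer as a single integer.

Answer: 25

Derivation:
After 'push -3': [-3]
After 'push 3': [-3, 3]
After 'over': [-3, 3, -3]
After 'push -5': [-3, 3, -3, -5]
After 'dup': [-3, 3, -3, -5, -5]
After 'mul': [-3, 3, -3, 25]
After 'neg': [-3, 3, -3, -25]
After 'neg': [-3, 3, -3, 25]
After 'push 7': [-3, 3, -3, 25, 7]
After 'swap': [-3, 3, -3, 7, 25]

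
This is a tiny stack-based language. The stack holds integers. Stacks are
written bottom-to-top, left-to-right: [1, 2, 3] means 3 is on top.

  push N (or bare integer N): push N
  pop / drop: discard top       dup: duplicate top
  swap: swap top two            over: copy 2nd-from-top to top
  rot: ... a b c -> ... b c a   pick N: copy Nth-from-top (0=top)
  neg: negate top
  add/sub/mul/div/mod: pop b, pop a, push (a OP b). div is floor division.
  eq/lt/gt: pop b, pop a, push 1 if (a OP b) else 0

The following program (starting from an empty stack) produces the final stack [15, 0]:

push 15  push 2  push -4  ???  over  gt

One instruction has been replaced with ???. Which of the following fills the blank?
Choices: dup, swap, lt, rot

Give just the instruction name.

Stack before ???: [15, 2, -4]
Stack after ???:  [15, 0]
Checking each choice:
  dup: produces [15, 2, -4, 0]
  swap: produces [15, -4, 1]
  lt: MATCH
  rot: produces [2, -4, 1]


Answer: lt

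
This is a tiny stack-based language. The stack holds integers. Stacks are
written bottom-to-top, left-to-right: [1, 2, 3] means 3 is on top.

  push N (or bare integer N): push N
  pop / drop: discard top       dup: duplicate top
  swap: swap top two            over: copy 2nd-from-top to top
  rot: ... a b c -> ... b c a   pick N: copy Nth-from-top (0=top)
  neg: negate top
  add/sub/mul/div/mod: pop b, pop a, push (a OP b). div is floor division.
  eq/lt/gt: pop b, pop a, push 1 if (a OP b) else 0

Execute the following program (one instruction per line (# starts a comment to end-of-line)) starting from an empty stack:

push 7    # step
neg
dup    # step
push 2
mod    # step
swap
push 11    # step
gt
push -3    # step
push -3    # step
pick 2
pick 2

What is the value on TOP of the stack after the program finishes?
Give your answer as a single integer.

After 'push 7': [7]
After 'neg': [-7]
After 'dup': [-7, -7]
After 'push 2': [-7, -7, 2]
After 'mod': [-7, 1]
After 'swap': [1, -7]
After 'push 11': [1, -7, 11]
After 'gt': [1, 0]
After 'push -3': [1, 0, -3]
After 'push -3': [1, 0, -3, -3]
After 'pick 2': [1, 0, -3, -3, 0]
After 'pick 2': [1, 0, -3, -3, 0, -3]

Answer: -3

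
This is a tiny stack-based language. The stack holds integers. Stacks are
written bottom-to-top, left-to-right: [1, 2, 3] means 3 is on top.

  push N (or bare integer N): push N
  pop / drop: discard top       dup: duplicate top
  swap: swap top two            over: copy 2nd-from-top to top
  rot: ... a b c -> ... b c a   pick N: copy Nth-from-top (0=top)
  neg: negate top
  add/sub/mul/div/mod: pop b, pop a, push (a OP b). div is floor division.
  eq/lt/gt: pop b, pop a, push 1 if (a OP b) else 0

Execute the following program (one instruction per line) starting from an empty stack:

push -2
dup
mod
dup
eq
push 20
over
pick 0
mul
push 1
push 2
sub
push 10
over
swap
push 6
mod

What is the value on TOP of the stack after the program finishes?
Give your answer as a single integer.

Answer: 4

Derivation:
After 'push -2': [-2]
After 'dup': [-2, -2]
After 'mod': [0]
After 'dup': [0, 0]
After 'eq': [1]
After 'push 20': [1, 20]
After 'over': [1, 20, 1]
After 'pick 0': [1, 20, 1, 1]
After 'mul': [1, 20, 1]
After 'push 1': [1, 20, 1, 1]
After 'push 2': [1, 20, 1, 1, 2]
After 'sub': [1, 20, 1, -1]
After 'push 10': [1, 20, 1, -1, 10]
After 'over': [1, 20, 1, -1, 10, -1]
After 'swap': [1, 20, 1, -1, -1, 10]
After 'push 6': [1, 20, 1, -1, -1, 10, 6]
After 'mod': [1, 20, 1, -1, -1, 4]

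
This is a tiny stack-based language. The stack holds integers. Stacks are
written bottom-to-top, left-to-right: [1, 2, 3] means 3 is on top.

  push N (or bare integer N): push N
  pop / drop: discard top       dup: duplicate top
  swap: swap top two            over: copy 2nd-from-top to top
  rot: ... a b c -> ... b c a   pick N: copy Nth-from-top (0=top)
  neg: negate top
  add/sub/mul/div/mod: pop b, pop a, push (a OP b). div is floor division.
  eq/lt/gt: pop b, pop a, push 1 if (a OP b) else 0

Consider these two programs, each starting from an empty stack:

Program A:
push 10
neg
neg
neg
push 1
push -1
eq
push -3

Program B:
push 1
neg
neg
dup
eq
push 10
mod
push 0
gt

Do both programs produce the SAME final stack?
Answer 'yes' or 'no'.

Program A trace:
  After 'push 10': [10]
  After 'neg': [-10]
  After 'neg': [10]
  After 'neg': [-10]
  After 'push 1': [-10, 1]
  After 'push -1': [-10, 1, -1]
  After 'eq': [-10, 0]
  After 'push -3': [-10, 0, -3]
Program A final stack: [-10, 0, -3]

Program B trace:
  After 'push 1': [1]
  After 'neg': [-1]
  After 'neg': [1]
  After 'dup': [1, 1]
  After 'eq': [1]
  After 'push 10': [1, 10]
  After 'mod': [1]
  After 'push 0': [1, 0]
  After 'gt': [1]
Program B final stack: [1]
Same: no

Answer: no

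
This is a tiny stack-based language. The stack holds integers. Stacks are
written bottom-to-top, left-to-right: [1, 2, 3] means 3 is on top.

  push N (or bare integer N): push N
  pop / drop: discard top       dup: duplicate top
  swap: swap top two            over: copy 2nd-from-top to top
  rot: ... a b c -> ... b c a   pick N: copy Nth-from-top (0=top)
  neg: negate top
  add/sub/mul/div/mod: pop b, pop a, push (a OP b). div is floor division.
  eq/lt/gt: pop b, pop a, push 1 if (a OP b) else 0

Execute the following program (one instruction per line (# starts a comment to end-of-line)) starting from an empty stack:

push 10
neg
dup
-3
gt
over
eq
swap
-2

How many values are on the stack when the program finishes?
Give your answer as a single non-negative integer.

Answer: 3

Derivation:
After 'push 10': stack = [10] (depth 1)
After 'neg': stack = [-10] (depth 1)
After 'dup': stack = [-10, -10] (depth 2)
After 'push -3': stack = [-10, -10, -3] (depth 3)
After 'gt': stack = [-10, 0] (depth 2)
After 'over': stack = [-10, 0, -10] (depth 3)
After 'eq': stack = [-10, 0] (depth 2)
After 'swap': stack = [0, -10] (depth 2)
After 'push -2': stack = [0, -10, -2] (depth 3)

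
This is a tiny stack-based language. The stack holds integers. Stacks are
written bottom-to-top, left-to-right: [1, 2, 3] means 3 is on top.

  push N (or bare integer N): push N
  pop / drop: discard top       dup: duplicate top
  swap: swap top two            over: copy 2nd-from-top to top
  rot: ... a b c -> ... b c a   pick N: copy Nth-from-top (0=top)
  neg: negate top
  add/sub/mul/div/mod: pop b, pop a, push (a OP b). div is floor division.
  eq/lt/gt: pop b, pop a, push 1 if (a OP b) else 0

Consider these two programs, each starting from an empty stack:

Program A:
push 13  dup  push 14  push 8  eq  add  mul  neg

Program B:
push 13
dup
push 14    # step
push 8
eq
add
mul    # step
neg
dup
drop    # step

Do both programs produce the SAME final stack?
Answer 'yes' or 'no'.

Answer: yes

Derivation:
Program A trace:
  After 'push 13': [13]
  After 'dup': [13, 13]
  After 'push 14': [13, 13, 14]
  After 'push 8': [13, 13, 14, 8]
  After 'eq': [13, 13, 0]
  After 'add': [13, 13]
  After 'mul': [169]
  After 'neg': [-169]
Program A final stack: [-169]

Program B trace:
  After 'push 13': [13]
  After 'dup': [13, 13]
  After 'push 14': [13, 13, 14]
  After 'push 8': [13, 13, 14, 8]
  After 'eq': [13, 13, 0]
  After 'add': [13, 13]
  After 'mul': [169]
  After 'neg': [-169]
  After 'dup': [-169, -169]
  After 'drop': [-169]
Program B final stack: [-169]
Same: yes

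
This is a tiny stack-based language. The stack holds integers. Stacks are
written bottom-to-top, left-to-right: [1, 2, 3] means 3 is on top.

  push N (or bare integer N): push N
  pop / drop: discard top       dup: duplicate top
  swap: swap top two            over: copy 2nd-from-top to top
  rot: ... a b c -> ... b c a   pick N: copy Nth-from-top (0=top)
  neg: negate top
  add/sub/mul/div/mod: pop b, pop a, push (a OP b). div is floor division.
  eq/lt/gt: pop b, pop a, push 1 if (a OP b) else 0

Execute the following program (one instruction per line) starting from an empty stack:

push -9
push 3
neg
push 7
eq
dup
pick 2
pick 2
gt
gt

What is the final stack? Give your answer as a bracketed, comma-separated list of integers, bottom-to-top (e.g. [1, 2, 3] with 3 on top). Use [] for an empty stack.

After 'push -9': [-9]
After 'push 3': [-9, 3]
After 'neg': [-9, -3]
After 'push 7': [-9, -3, 7]
After 'eq': [-9, 0]
After 'dup': [-9, 0, 0]
After 'pick 2': [-9, 0, 0, -9]
After 'pick 2': [-9, 0, 0, -9, 0]
After 'gt': [-9, 0, 0, 0]
After 'gt': [-9, 0, 0]

Answer: [-9, 0, 0]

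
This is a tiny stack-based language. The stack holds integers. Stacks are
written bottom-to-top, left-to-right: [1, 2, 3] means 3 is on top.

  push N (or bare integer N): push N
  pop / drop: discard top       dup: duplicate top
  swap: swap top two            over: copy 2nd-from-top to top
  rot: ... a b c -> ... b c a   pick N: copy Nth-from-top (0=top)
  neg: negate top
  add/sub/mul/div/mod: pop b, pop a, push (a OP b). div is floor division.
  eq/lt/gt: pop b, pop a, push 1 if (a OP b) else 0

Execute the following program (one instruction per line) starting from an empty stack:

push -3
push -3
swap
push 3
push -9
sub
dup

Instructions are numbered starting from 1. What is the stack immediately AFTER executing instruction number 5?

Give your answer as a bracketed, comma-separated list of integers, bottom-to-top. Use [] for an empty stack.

Answer: [-3, -3, 3, -9]

Derivation:
Step 1 ('push -3'): [-3]
Step 2 ('push -3'): [-3, -3]
Step 3 ('swap'): [-3, -3]
Step 4 ('push 3'): [-3, -3, 3]
Step 5 ('push -9'): [-3, -3, 3, -9]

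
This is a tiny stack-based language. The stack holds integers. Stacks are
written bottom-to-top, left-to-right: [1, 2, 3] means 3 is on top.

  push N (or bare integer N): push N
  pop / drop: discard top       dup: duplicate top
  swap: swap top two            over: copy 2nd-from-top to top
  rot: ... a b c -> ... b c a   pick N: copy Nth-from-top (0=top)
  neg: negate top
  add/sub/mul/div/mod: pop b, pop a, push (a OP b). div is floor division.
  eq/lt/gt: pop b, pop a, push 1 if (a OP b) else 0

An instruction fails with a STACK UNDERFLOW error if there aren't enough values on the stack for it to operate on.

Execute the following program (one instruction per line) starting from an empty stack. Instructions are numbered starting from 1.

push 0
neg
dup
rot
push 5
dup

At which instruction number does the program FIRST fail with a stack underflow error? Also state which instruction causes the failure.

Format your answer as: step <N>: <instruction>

Step 1 ('push 0'): stack = [0], depth = 1
Step 2 ('neg'): stack = [0], depth = 1
Step 3 ('dup'): stack = [0, 0], depth = 2
Step 4 ('rot'): needs 3 value(s) but depth is 2 — STACK UNDERFLOW

Answer: step 4: rot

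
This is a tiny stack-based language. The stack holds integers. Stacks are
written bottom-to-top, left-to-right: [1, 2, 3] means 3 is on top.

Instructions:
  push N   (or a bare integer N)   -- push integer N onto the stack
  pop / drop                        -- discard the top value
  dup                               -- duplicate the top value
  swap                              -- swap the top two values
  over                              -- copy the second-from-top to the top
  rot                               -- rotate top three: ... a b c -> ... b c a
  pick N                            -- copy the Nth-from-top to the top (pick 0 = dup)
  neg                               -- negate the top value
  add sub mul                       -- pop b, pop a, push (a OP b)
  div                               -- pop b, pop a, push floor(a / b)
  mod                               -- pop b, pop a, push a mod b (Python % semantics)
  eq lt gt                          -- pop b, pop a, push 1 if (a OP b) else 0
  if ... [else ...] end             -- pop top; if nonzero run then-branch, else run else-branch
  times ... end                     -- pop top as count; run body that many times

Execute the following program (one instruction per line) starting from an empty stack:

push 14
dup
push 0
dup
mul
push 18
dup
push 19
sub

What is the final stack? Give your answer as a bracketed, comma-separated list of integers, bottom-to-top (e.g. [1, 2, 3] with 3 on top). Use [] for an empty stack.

After 'push 14': [14]
After 'dup': [14, 14]
After 'push 0': [14, 14, 0]
After 'dup': [14, 14, 0, 0]
After 'mul': [14, 14, 0]
After 'push 18': [14, 14, 0, 18]
After 'dup': [14, 14, 0, 18, 18]
After 'push 19': [14, 14, 0, 18, 18, 19]
After 'sub': [14, 14, 0, 18, -1]

Answer: [14, 14, 0, 18, -1]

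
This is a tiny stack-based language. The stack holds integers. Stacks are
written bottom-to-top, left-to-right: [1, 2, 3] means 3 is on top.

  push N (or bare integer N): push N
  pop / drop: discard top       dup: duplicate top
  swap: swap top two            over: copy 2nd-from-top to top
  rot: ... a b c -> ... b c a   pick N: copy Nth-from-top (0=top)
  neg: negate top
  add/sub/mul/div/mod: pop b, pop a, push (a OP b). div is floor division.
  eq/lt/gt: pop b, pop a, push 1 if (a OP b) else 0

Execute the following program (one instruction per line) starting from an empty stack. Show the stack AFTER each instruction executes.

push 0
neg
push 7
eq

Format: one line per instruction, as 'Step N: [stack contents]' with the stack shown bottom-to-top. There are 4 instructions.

Step 1: [0]
Step 2: [0]
Step 3: [0, 7]
Step 4: [0]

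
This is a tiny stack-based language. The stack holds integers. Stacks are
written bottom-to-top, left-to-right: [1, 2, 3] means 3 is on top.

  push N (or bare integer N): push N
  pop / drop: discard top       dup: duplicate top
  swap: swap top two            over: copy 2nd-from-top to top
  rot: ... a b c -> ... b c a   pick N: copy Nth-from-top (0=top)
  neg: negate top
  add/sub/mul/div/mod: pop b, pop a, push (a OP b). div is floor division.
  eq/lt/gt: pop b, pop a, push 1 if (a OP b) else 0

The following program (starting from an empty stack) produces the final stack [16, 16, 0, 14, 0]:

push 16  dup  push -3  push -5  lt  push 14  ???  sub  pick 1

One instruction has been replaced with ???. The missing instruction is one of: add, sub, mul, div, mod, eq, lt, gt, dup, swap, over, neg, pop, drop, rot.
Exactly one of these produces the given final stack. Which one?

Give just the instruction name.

Stack before ???: [16, 16, 0, 14]
Stack after ???:  [16, 16, 0, 14, 0]
The instruction that transforms [16, 16, 0, 14] -> [16, 16, 0, 14, 0] is: over

Answer: over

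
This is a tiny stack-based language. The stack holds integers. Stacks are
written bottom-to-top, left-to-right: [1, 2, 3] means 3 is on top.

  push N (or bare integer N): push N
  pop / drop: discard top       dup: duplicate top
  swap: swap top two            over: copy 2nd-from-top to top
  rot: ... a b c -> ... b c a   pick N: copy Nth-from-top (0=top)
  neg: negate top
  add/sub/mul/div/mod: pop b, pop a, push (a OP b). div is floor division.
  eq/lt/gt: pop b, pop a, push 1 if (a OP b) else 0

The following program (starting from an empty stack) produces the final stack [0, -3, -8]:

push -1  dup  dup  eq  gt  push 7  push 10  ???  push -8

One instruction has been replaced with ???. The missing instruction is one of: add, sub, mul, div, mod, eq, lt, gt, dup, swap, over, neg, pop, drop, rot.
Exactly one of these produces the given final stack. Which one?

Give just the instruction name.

Answer: sub

Derivation:
Stack before ???: [0, 7, 10]
Stack after ???:  [0, -3]
The instruction that transforms [0, 7, 10] -> [0, -3] is: sub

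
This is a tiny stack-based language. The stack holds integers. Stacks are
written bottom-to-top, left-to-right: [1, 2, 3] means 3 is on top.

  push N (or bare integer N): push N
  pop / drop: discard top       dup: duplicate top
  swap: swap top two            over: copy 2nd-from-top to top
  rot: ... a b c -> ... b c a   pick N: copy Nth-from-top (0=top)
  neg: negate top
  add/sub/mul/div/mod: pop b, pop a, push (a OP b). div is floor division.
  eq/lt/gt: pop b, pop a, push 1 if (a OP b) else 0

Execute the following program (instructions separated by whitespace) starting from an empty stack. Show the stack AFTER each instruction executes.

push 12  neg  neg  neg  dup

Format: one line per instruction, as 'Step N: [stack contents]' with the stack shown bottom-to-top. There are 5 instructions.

Step 1: [12]
Step 2: [-12]
Step 3: [12]
Step 4: [-12]
Step 5: [-12, -12]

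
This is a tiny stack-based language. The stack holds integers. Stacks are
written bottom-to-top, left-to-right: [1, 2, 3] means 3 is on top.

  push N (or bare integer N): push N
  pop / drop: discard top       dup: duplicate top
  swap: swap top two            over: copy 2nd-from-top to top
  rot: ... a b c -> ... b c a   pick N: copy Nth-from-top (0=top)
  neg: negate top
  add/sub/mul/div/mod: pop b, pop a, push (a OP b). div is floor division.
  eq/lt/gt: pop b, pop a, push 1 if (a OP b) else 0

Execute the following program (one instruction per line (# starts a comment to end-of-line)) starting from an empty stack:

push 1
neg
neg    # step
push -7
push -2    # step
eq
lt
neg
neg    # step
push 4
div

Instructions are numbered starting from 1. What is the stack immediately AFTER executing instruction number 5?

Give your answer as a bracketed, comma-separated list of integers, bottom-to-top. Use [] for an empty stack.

Step 1 ('push 1'): [1]
Step 2 ('neg'): [-1]
Step 3 ('neg'): [1]
Step 4 ('push -7'): [1, -7]
Step 5 ('push -2'): [1, -7, -2]

Answer: [1, -7, -2]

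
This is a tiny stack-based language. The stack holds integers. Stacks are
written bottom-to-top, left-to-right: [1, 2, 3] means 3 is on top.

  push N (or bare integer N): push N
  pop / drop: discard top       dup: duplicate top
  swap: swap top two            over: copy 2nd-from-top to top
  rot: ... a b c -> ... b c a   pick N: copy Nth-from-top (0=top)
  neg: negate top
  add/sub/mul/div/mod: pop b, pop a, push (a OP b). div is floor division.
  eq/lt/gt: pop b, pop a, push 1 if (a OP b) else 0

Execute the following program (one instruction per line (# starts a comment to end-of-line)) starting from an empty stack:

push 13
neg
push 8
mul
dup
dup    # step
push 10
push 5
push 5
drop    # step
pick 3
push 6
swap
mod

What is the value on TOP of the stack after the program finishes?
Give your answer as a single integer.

After 'push 13': [13]
After 'neg': [-13]
After 'push 8': [-13, 8]
After 'mul': [-104]
After 'dup': [-104, -104]
After 'dup': [-104, -104, -104]
After 'push 10': [-104, -104, -104, 10]
After 'push 5': [-104, -104, -104, 10, 5]
After 'push 5': [-104, -104, -104, 10, 5, 5]
After 'drop': [-104, -104, -104, 10, 5]
After 'pick 3': [-104, -104, -104, 10, 5, -104]
After 'push 6': [-104, -104, -104, 10, 5, -104, 6]
After 'swap': [-104, -104, -104, 10, 5, 6, -104]
After 'mod': [-104, -104, -104, 10, 5, -98]

Answer: -98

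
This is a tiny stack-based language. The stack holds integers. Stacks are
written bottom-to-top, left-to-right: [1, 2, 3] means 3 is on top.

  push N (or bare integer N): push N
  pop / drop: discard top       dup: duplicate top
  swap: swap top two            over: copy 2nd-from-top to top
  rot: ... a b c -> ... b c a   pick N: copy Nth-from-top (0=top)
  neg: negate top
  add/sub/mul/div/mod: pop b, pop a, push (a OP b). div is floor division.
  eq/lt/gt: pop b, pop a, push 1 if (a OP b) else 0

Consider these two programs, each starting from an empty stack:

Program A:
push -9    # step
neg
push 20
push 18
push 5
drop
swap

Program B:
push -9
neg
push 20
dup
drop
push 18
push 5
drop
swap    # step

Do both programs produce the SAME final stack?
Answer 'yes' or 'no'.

Program A trace:
  After 'push -9': [-9]
  After 'neg': [9]
  After 'push 20': [9, 20]
  After 'push 18': [9, 20, 18]
  After 'push 5': [9, 20, 18, 5]
  After 'drop': [9, 20, 18]
  After 'swap': [9, 18, 20]
Program A final stack: [9, 18, 20]

Program B trace:
  After 'push -9': [-9]
  After 'neg': [9]
  After 'push 20': [9, 20]
  After 'dup': [9, 20, 20]
  After 'drop': [9, 20]
  After 'push 18': [9, 20, 18]
  After 'push 5': [9, 20, 18, 5]
  After 'drop': [9, 20, 18]
  After 'swap': [9, 18, 20]
Program B final stack: [9, 18, 20]
Same: yes

Answer: yes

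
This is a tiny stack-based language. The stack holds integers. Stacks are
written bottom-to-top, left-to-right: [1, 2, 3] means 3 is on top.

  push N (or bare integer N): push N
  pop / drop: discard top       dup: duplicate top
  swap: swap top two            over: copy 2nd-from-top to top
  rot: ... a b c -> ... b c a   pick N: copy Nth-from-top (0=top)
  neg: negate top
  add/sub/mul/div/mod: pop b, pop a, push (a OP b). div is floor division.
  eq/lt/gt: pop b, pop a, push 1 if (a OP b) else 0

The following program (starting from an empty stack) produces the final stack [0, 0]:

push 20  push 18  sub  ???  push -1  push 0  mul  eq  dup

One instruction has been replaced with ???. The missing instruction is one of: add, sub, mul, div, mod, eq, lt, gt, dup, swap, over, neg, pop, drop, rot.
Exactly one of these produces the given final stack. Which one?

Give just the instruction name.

Answer: neg

Derivation:
Stack before ???: [2]
Stack after ???:  [-2]
The instruction that transforms [2] -> [-2] is: neg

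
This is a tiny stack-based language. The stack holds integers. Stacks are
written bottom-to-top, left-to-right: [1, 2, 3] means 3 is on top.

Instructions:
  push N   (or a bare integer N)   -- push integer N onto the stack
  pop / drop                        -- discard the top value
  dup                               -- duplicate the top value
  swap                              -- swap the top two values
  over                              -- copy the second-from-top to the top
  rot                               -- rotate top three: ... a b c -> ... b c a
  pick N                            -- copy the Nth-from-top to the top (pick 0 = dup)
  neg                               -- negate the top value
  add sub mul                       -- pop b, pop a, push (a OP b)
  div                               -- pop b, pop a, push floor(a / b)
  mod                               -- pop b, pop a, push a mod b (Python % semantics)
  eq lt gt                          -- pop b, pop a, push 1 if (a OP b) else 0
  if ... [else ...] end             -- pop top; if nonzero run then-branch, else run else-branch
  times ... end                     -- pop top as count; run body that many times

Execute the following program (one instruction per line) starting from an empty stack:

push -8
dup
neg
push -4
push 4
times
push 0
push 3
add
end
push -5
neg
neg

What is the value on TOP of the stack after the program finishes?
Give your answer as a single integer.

After 'push -8': [-8]
After 'dup': [-8, -8]
After 'neg': [-8, 8]
After 'push -4': [-8, 8, -4]
After 'push 4': [-8, 8, -4, 4]
After 'times': [-8, 8, -4]
After 'push 0': [-8, 8, -4, 0]
After 'push 3': [-8, 8, -4, 0, 3]
After 'add': [-8, 8, -4, 3]
After 'push 0': [-8, 8, -4, 3, 0]
  ...
After 'add': [-8, 8, -4, 3, 3]
After 'push 0': [-8, 8, -4, 3, 3, 0]
After 'push 3': [-8, 8, -4, 3, 3, 0, 3]
After 'add': [-8, 8, -4, 3, 3, 3]
After 'push 0': [-8, 8, -4, 3, 3, 3, 0]
After 'push 3': [-8, 8, -4, 3, 3, 3, 0, 3]
After 'add': [-8, 8, -4, 3, 3, 3, 3]
After 'push -5': [-8, 8, -4, 3, 3, 3, 3, -5]
After 'neg': [-8, 8, -4, 3, 3, 3, 3, 5]
After 'neg': [-8, 8, -4, 3, 3, 3, 3, -5]

Answer: -5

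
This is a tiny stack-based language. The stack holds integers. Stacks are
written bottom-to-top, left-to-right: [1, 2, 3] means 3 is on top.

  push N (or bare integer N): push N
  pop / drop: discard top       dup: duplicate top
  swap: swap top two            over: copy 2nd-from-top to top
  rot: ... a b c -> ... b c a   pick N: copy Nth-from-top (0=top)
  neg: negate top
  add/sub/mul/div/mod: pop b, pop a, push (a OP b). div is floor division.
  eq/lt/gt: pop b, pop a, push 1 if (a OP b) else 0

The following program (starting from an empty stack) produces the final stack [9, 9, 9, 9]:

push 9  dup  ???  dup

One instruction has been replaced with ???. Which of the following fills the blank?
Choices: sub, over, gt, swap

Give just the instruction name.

Stack before ???: [9, 9]
Stack after ???:  [9, 9, 9]
Checking each choice:
  sub: produces [0, 0]
  over: MATCH
  gt: produces [0, 0]
  swap: produces [9, 9, 9]


Answer: over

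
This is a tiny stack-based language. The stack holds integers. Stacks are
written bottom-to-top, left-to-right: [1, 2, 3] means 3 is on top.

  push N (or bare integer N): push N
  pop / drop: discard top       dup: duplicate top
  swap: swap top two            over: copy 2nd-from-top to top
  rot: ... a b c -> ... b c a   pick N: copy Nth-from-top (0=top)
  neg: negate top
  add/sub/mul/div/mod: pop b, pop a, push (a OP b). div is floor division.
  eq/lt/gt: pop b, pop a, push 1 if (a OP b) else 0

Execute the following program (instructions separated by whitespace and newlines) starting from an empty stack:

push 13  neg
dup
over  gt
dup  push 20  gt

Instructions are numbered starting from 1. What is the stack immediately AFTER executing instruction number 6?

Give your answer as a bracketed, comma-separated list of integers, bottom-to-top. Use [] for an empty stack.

Answer: [-13, 0, 0]

Derivation:
Step 1 ('push 13'): [13]
Step 2 ('neg'): [-13]
Step 3 ('dup'): [-13, -13]
Step 4 ('over'): [-13, -13, -13]
Step 5 ('gt'): [-13, 0]
Step 6 ('dup'): [-13, 0, 0]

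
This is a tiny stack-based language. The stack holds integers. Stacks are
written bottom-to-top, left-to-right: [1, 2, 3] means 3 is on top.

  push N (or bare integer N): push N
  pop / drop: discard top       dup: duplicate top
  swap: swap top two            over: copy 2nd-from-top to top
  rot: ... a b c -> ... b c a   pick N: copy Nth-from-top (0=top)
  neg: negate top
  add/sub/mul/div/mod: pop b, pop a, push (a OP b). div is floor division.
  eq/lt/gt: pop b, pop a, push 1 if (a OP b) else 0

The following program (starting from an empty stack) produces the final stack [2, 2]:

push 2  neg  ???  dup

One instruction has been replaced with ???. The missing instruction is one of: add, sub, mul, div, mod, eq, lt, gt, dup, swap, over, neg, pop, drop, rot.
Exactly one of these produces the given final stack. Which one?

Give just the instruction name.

Stack before ???: [-2]
Stack after ???:  [2]
The instruction that transforms [-2] -> [2] is: neg

Answer: neg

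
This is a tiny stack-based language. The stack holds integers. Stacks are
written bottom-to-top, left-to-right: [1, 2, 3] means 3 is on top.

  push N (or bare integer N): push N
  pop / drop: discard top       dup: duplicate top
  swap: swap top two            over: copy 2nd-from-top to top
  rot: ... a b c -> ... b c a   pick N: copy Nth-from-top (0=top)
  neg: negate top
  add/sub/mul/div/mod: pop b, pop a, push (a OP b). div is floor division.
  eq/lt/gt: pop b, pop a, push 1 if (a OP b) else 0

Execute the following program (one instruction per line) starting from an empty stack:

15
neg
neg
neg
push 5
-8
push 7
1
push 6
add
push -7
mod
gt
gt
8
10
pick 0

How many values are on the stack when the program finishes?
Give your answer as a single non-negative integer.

After 'push 15': stack = [15] (depth 1)
After 'neg': stack = [-15] (depth 1)
After 'neg': stack = [15] (depth 1)
After 'neg': stack = [-15] (depth 1)
After 'push 5': stack = [-15, 5] (depth 2)
After 'push -8': stack = [-15, 5, -8] (depth 3)
After 'push 7': stack = [-15, 5, -8, 7] (depth 4)
After 'push 1': stack = [-15, 5, -8, 7, 1] (depth 5)
After 'push 6': stack = [-15, 5, -8, 7, 1, 6] (depth 6)
After 'add': stack = [-15, 5, -8, 7, 7] (depth 5)
After 'push -7': stack = [-15, 5, -8, 7, 7, -7] (depth 6)
After 'mod': stack = [-15, 5, -8, 7, 0] (depth 5)
After 'gt': stack = [-15, 5, -8, 1] (depth 4)
After 'gt': stack = [-15, 5, 0] (depth 3)
After 'push 8': stack = [-15, 5, 0, 8] (depth 4)
After 'push 10': stack = [-15, 5, 0, 8, 10] (depth 5)
After 'pick 0': stack = [-15, 5, 0, 8, 10, 10] (depth 6)

Answer: 6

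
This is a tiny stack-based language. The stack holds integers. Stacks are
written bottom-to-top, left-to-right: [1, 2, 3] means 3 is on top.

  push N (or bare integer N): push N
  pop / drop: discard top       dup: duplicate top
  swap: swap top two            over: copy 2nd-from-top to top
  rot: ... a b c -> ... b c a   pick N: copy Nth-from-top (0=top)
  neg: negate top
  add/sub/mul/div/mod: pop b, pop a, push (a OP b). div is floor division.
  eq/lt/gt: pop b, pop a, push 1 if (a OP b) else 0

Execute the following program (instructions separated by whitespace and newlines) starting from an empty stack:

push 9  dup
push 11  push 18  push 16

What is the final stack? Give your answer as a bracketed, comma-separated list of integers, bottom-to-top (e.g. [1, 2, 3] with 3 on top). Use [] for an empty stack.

After 'push 9': [9]
After 'dup': [9, 9]
After 'push 11': [9, 9, 11]
After 'push 18': [9, 9, 11, 18]
After 'push 16': [9, 9, 11, 18, 16]

Answer: [9, 9, 11, 18, 16]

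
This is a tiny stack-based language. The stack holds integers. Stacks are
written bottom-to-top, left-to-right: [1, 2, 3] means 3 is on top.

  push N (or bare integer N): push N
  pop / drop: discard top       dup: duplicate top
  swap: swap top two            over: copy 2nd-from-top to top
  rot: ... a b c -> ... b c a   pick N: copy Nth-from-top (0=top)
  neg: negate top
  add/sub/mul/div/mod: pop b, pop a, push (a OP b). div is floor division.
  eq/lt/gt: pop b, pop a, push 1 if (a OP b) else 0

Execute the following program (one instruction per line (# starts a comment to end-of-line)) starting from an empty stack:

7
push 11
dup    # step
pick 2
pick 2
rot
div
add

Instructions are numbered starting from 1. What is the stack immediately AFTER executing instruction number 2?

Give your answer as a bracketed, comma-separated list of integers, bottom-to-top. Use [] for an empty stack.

Step 1 ('7'): [7]
Step 2 ('push 11'): [7, 11]

Answer: [7, 11]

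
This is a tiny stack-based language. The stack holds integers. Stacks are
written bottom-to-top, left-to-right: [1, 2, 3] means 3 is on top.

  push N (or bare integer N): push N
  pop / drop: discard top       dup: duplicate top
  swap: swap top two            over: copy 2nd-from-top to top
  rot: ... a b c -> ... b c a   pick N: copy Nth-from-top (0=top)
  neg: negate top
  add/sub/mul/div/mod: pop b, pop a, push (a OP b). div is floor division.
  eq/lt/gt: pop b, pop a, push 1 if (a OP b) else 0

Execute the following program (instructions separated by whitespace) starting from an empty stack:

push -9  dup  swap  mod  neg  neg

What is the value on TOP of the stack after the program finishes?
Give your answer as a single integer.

Answer: 0

Derivation:
After 'push -9': [-9]
After 'dup': [-9, -9]
After 'swap': [-9, -9]
After 'mod': [0]
After 'neg': [0]
After 'neg': [0]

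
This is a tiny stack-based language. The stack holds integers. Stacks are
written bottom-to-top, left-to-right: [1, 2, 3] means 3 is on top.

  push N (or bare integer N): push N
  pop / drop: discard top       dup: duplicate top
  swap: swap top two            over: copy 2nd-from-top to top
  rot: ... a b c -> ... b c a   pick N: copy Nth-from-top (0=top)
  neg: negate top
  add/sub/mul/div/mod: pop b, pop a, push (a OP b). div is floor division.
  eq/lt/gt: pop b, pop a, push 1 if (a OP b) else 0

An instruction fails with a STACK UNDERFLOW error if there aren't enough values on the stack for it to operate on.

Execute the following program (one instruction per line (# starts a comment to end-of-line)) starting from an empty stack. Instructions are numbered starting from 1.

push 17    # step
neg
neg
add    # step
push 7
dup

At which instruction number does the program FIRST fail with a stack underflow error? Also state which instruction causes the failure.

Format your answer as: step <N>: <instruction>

Answer: step 4: add

Derivation:
Step 1 ('push 17'): stack = [17], depth = 1
Step 2 ('neg'): stack = [-17], depth = 1
Step 3 ('neg'): stack = [17], depth = 1
Step 4 ('add'): needs 2 value(s) but depth is 1 — STACK UNDERFLOW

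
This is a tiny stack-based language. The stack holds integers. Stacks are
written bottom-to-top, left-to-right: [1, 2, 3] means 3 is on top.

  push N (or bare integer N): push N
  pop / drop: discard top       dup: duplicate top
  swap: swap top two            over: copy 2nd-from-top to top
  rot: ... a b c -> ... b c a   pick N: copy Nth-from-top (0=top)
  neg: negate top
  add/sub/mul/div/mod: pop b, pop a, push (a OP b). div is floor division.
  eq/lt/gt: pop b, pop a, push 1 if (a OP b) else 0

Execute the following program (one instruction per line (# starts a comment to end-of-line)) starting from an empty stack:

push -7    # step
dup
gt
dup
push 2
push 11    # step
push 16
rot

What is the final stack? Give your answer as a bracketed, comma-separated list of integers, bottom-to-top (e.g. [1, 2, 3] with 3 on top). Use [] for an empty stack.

Answer: [0, 0, 11, 16, 2]

Derivation:
After 'push -7': [-7]
After 'dup': [-7, -7]
After 'gt': [0]
After 'dup': [0, 0]
After 'push 2': [0, 0, 2]
After 'push 11': [0, 0, 2, 11]
After 'push 16': [0, 0, 2, 11, 16]
After 'rot': [0, 0, 11, 16, 2]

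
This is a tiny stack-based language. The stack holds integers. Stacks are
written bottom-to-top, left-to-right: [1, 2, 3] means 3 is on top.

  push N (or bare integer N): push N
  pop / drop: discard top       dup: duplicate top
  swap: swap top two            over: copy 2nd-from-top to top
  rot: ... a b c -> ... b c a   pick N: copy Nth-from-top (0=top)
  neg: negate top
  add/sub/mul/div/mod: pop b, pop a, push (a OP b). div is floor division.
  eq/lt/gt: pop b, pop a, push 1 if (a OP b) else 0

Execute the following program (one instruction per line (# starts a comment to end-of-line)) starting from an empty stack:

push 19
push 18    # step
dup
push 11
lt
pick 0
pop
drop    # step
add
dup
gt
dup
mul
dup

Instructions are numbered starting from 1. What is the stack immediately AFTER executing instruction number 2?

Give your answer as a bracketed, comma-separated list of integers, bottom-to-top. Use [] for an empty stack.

Answer: [19, 18]

Derivation:
Step 1 ('push 19'): [19]
Step 2 ('push 18'): [19, 18]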